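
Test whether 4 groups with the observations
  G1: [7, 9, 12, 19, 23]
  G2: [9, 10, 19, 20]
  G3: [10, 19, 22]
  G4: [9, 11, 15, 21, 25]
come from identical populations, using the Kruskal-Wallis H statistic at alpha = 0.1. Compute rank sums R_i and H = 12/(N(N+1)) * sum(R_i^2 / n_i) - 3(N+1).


Step 1: Combine all N = 17 observations and assign midranks.
sorted (value, group, rank): (7,G1,1), (9,G1,3), (9,G2,3), (9,G4,3), (10,G2,5.5), (10,G3,5.5), (11,G4,7), (12,G1,8), (15,G4,9), (19,G1,11), (19,G2,11), (19,G3,11), (20,G2,13), (21,G4,14), (22,G3,15), (23,G1,16), (25,G4,17)
Step 2: Sum ranks within each group.
R_1 = 39 (n_1 = 5)
R_2 = 32.5 (n_2 = 4)
R_3 = 31.5 (n_3 = 3)
R_4 = 50 (n_4 = 5)
Step 3: H = 12/(N(N+1)) * sum(R_i^2/n_i) - 3(N+1)
     = 12/(17*18) * (39^2/5 + 32.5^2/4 + 31.5^2/3 + 50^2/5) - 3*18
     = 0.039216 * 1399.01 - 54
     = 0.863235.
Step 4: Ties present; correction factor C = 1 - 54/(17^3 - 17) = 0.988971. Corrected H = 0.863235 / 0.988971 = 0.872862.
Step 5: Under H0, H ~ chi^2(3); p-value = 0.831971.
Step 6: alpha = 0.1. fail to reject H0.

H = 0.8729, df = 3, p = 0.831971, fail to reject H0.


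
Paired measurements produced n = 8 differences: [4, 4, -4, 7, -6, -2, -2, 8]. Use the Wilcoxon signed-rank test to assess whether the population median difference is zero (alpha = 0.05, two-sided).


Step 1: Drop any zero differences (none here) and take |d_i|.
|d| = [4, 4, 4, 7, 6, 2, 2, 8]
Step 2: Midrank |d_i| (ties get averaged ranks).
ranks: |4|->4, |4|->4, |4|->4, |7|->7, |6|->6, |2|->1.5, |2|->1.5, |8|->8
Step 3: Attach original signs; sum ranks with positive sign and with negative sign.
W+ = 4 + 4 + 7 + 8 = 23
W- = 4 + 6 + 1.5 + 1.5 = 13
(Check: W+ + W- = 36 should equal n(n+1)/2 = 36.)
Step 4: Test statistic W = min(W+, W-) = 13.
Step 5: Ties in |d|, so use the tie-corrected normal approximation.
        E[W] = n(n+1)/4 = 8*9/4 = 18.
        Tie groups: |d|=2 (t=2), |d|=4 (t=3); sum(t^3 - t) = 30.
        Var[W] = n(n+1)(2n+1)/24 - sum(t^3-t)/48 = 1224/24 - 30/48 = 50.375.
        z = (W - E[W]) / sqrt(Var[W]) = (13 - 18) / 7.0975 = -0.7045.
        Two-sided p = 2*Phi(z) = 0.481140.
Step 6: alpha = 0.05. fail to reject H0.

W+ = 23, W- = 13, W = min = 13, p = 0.481140, fail to reject H0.


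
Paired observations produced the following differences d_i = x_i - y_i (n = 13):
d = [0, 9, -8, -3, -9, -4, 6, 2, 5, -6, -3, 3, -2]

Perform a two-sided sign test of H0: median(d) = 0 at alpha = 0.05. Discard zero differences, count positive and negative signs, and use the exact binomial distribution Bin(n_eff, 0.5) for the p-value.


Step 1: Discard zero differences. Original n = 13; n_eff = number of nonzero differences = 12.
Nonzero differences (with sign): +9, -8, -3, -9, -4, +6, +2, +5, -6, -3, +3, -2
Step 2: Count signs: positive = 5, negative = 7.
Step 3: Under H0: P(positive) = 0.5, so the number of positives S ~ Bin(12, 0.5).
Step 4: Two-sided exact p-value = sum of Bin(12,0.5) probabilities at or below the observed probability = 0.774414.
Step 5: alpha = 0.05. fail to reject H0.

n_eff = 12, pos = 5, neg = 7, p = 0.774414, fail to reject H0.


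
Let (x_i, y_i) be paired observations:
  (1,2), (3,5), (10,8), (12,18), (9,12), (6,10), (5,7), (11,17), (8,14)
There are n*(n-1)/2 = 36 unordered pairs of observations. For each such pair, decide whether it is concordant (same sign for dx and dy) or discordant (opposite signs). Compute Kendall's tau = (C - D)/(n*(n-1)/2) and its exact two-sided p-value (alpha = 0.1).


Step 1: Enumerate the 36 unordered pairs (i,j) with i<j and classify each by sign(x_j-x_i) * sign(y_j-y_i).
  (1,2):dx=+2,dy=+3->C; (1,3):dx=+9,dy=+6->C; (1,4):dx=+11,dy=+16->C; (1,5):dx=+8,dy=+10->C
  (1,6):dx=+5,dy=+8->C; (1,7):dx=+4,dy=+5->C; (1,8):dx=+10,dy=+15->C; (1,9):dx=+7,dy=+12->C
  (2,3):dx=+7,dy=+3->C; (2,4):dx=+9,dy=+13->C; (2,5):dx=+6,dy=+7->C; (2,6):dx=+3,dy=+5->C
  (2,7):dx=+2,dy=+2->C; (2,8):dx=+8,dy=+12->C; (2,9):dx=+5,dy=+9->C; (3,4):dx=+2,dy=+10->C
  (3,5):dx=-1,dy=+4->D; (3,6):dx=-4,dy=+2->D; (3,7):dx=-5,dy=-1->C; (3,8):dx=+1,dy=+9->C
  (3,9):dx=-2,dy=+6->D; (4,5):dx=-3,dy=-6->C; (4,6):dx=-6,dy=-8->C; (4,7):dx=-7,dy=-11->C
  (4,8):dx=-1,dy=-1->C; (4,9):dx=-4,dy=-4->C; (5,6):dx=-3,dy=-2->C; (5,7):dx=-4,dy=-5->C
  (5,8):dx=+2,dy=+5->C; (5,9):dx=-1,dy=+2->D; (6,7):dx=-1,dy=-3->C; (6,8):dx=+5,dy=+7->C
  (6,9):dx=+2,dy=+4->C; (7,8):dx=+6,dy=+10->C; (7,9):dx=+3,dy=+7->C; (8,9):dx=-3,dy=-3->C
Step 2: C = 32, D = 4, total pairs = 36.
Step 3: tau = (C - D)/(n(n-1)/2) = (32 - 4)/36 = 0.777778.
Step 4: Exact two-sided p-value (enumerate n! = 362880 permutations of y under H0): p = 0.002425.
Step 5: alpha = 0.1. reject H0.

tau_b = 0.7778 (C=32, D=4), p = 0.002425, reject H0.


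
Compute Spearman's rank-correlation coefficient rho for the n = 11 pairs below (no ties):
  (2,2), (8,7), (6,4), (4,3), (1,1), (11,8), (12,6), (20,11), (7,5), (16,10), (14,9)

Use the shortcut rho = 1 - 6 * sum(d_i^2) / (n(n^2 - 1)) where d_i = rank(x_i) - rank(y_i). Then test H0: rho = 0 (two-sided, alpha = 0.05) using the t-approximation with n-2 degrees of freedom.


Step 1: Rank x and y separately (midranks; no ties here).
rank(x): 2->2, 8->6, 6->4, 4->3, 1->1, 11->7, 12->8, 20->11, 7->5, 16->10, 14->9
rank(y): 2->2, 7->7, 4->4, 3->3, 1->1, 8->8, 6->6, 11->11, 5->5, 10->10, 9->9
Step 2: d_i = R_x(i) - R_y(i); compute d_i^2.
  (2-2)^2=0, (6-7)^2=1, (4-4)^2=0, (3-3)^2=0, (1-1)^2=0, (7-8)^2=1, (8-6)^2=4, (11-11)^2=0, (5-5)^2=0, (10-10)^2=0, (9-9)^2=0
sum(d^2) = 6.
Step 3: rho = 1 - 6*6 / (11*(11^2 - 1)) = 1 - 36/1320 = 0.972727.
Step 4: Under H0, t = rho * sqrt((n-2)/(1-rho^2)) = 12.5810 ~ t(9).
Step 5: Two-sided p-value from the t-distribution with 9 df = 0.000001.
Step 6: alpha = 0.05. reject H0.

rho = 0.9727, p = 0.000001, reject H0 at alpha = 0.05.


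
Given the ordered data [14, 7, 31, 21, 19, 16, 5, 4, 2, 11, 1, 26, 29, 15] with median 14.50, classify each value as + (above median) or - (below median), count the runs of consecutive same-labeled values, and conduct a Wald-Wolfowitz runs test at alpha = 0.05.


Step 1: Compute median = 14.50; label A = above, B = below.
Labels in order: BBAAAABBBBBAAA  (n_A = 7, n_B = 7)
Step 2: Count runs R = 4.
Step 3: Under H0 (random ordering), E[R] = 2*n_A*n_B/(n_A+n_B) + 1 = 2*7*7/14 + 1 = 8.0000.
        Var[R] = 2*n_A*n_B*(2*n_A*n_B - n_A - n_B) / ((n_A+n_B)^2 * (n_A+n_B-1)) = 8232/2548 = 3.2308.
        SD[R] = 1.7974.
Step 4: Continuity-corrected z = (R + 0.5 - E[R]) / SD[R] = (4 + 0.5 - 8.0000) / 1.7974 = -1.9472.
Step 5: Two-sided p-value via normal approximation = 2*(1 - Phi(|z|)) = 0.051508.
Step 6: alpha = 0.05. fail to reject H0.

R = 4, z = -1.9472, p = 0.051508, fail to reject H0.


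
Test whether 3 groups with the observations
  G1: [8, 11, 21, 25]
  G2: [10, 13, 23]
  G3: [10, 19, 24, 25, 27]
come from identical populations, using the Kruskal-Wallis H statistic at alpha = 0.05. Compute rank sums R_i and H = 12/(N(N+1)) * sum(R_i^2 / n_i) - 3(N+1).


Step 1: Combine all N = 12 observations and assign midranks.
sorted (value, group, rank): (8,G1,1), (10,G2,2.5), (10,G3,2.5), (11,G1,4), (13,G2,5), (19,G3,6), (21,G1,7), (23,G2,8), (24,G3,9), (25,G1,10.5), (25,G3,10.5), (27,G3,12)
Step 2: Sum ranks within each group.
R_1 = 22.5 (n_1 = 4)
R_2 = 15.5 (n_2 = 3)
R_3 = 40 (n_3 = 5)
Step 3: H = 12/(N(N+1)) * sum(R_i^2/n_i) - 3(N+1)
     = 12/(12*13) * (22.5^2/4 + 15.5^2/3 + 40^2/5) - 3*13
     = 0.076923 * 526.646 - 39
     = 1.511218.
Step 4: Ties present; correction factor C = 1 - 12/(12^3 - 12) = 0.993007. Corrected H = 1.511218 / 0.993007 = 1.521860.
Step 5: Under H0, H ~ chi^2(2); p-value = 0.467232.
Step 6: alpha = 0.05. fail to reject H0.

H = 1.5219, df = 2, p = 0.467232, fail to reject H0.


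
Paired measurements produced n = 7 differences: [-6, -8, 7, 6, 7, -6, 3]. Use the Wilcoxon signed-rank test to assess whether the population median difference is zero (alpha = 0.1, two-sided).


Step 1: Drop any zero differences (none here) and take |d_i|.
|d| = [6, 8, 7, 6, 7, 6, 3]
Step 2: Midrank |d_i| (ties get averaged ranks).
ranks: |6|->3, |8|->7, |7|->5.5, |6|->3, |7|->5.5, |6|->3, |3|->1
Step 3: Attach original signs; sum ranks with positive sign and with negative sign.
W+ = 5.5 + 3 + 5.5 + 1 = 15
W- = 3 + 7 + 3 = 13
(Check: W+ + W- = 28 should equal n(n+1)/2 = 28.)
Step 4: Test statistic W = min(W+, W-) = 13.
Step 5: Ties in |d|, so use the tie-corrected normal approximation.
        E[W] = n(n+1)/4 = 7*8/4 = 14.
        Tie groups: |d|=6 (t=3), |d|=7 (t=2); sum(t^3 - t) = 30.
        Var[W] = n(n+1)(2n+1)/24 - sum(t^3-t)/48 = 840/24 - 30/48 = 34.375.
        z = (W - E[W]) / sqrt(Var[W]) = (13 - 14) / 5.8630 = -0.1706.
        Two-sided p = 2*Phi(z) = 0.864569.
Step 6: alpha = 0.1. fail to reject H0.

W+ = 15, W- = 13, W = min = 13, p = 0.864569, fail to reject H0.


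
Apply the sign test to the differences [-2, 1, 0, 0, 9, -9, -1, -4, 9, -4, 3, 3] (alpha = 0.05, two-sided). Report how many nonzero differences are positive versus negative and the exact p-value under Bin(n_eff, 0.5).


Step 1: Discard zero differences. Original n = 12; n_eff = number of nonzero differences = 10.
Nonzero differences (with sign): -2, +1, +9, -9, -1, -4, +9, -4, +3, +3
Step 2: Count signs: positive = 5, negative = 5.
Step 3: Under H0: P(positive) = 0.5, so the number of positives S ~ Bin(10, 0.5).
Step 4: Two-sided exact p-value = sum of Bin(10,0.5) probabilities at or below the observed probability = 1.000000.
Step 5: alpha = 0.05. fail to reject H0.

n_eff = 10, pos = 5, neg = 5, p = 1.000000, fail to reject H0.


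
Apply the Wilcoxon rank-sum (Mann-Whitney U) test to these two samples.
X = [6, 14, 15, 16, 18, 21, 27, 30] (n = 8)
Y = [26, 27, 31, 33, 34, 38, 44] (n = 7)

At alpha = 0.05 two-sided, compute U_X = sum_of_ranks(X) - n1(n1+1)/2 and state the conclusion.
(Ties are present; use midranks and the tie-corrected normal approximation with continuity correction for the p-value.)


Step 1: Combine and sort all 15 observations; assign midranks.
sorted (value, group): (6,X), (14,X), (15,X), (16,X), (18,X), (21,X), (26,Y), (27,X), (27,Y), (30,X), (31,Y), (33,Y), (34,Y), (38,Y), (44,Y)
ranks: 6->1, 14->2, 15->3, 16->4, 18->5, 21->6, 26->7, 27->8.5, 27->8.5, 30->10, 31->11, 33->12, 34->13, 38->14, 44->15
Step 2: Rank sum for X: R1 = 1 + 2 + 3 + 4 + 5 + 6 + 8.5 + 10 = 39.5.
Step 3: U_X = R1 - n1(n1+1)/2 = 39.5 - 8*9/2 = 39.5 - 36 = 3.5.
       U_Y = n1*n2 - U_X = 56 - 3.5 = 52.5.
Step 4: Ties are present, so use the tie-corrected normal approximation (with continuity correction) for the p-value.
Step 5: p-value = 0.005437; compare to alpha = 0.05. reject H0.

U_X = 3.5, p = 0.005437, reject H0 at alpha = 0.05.


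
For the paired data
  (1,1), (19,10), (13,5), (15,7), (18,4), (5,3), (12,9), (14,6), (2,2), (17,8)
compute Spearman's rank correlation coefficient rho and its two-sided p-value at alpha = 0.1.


Step 1: Rank x and y separately (midranks; no ties here).
rank(x): 1->1, 19->10, 13->5, 15->7, 18->9, 5->3, 12->4, 14->6, 2->2, 17->8
rank(y): 1->1, 10->10, 5->5, 7->7, 4->4, 3->3, 9->9, 6->6, 2->2, 8->8
Step 2: d_i = R_x(i) - R_y(i); compute d_i^2.
  (1-1)^2=0, (10-10)^2=0, (5-5)^2=0, (7-7)^2=0, (9-4)^2=25, (3-3)^2=0, (4-9)^2=25, (6-6)^2=0, (2-2)^2=0, (8-8)^2=0
sum(d^2) = 50.
Step 3: rho = 1 - 6*50 / (10*(10^2 - 1)) = 1 - 300/990 = 0.696970.
Step 4: Under H0, t = rho * sqrt((n-2)/(1-rho^2)) = 2.7490 ~ t(8).
Step 5: Two-sided p-value from the t-distribution with 8 df = 0.025097.
Step 6: alpha = 0.1. reject H0.

rho = 0.6970, p = 0.025097, reject H0 at alpha = 0.1.


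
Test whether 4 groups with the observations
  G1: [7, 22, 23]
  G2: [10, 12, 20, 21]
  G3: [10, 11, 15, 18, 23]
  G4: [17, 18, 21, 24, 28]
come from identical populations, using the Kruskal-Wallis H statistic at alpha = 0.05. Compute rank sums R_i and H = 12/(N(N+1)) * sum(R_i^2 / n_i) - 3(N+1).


Step 1: Combine all N = 17 observations and assign midranks.
sorted (value, group, rank): (7,G1,1), (10,G2,2.5), (10,G3,2.5), (11,G3,4), (12,G2,5), (15,G3,6), (17,G4,7), (18,G3,8.5), (18,G4,8.5), (20,G2,10), (21,G2,11.5), (21,G4,11.5), (22,G1,13), (23,G1,14.5), (23,G3,14.5), (24,G4,16), (28,G4,17)
Step 2: Sum ranks within each group.
R_1 = 28.5 (n_1 = 3)
R_2 = 29 (n_2 = 4)
R_3 = 35.5 (n_3 = 5)
R_4 = 60 (n_4 = 5)
Step 3: H = 12/(N(N+1)) * sum(R_i^2/n_i) - 3(N+1)
     = 12/(17*18) * (28.5^2/3 + 29^2/4 + 35.5^2/5 + 60^2/5) - 3*18
     = 0.039216 * 1453.05 - 54
     = 2.982353.
Step 4: Ties present; correction factor C = 1 - 24/(17^3 - 17) = 0.995098. Corrected H = 2.982353 / 0.995098 = 2.997044.
Step 5: Under H0, H ~ chi^2(3); p-value = 0.392081.
Step 6: alpha = 0.05. fail to reject H0.

H = 2.9970, df = 3, p = 0.392081, fail to reject H0.


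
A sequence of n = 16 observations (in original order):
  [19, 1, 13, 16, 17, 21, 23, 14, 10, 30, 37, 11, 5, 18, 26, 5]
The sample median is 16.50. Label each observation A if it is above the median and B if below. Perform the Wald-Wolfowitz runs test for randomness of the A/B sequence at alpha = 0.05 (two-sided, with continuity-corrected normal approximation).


Step 1: Compute median = 16.50; label A = above, B = below.
Labels in order: ABBBAAABBAABBAAB  (n_A = 8, n_B = 8)
Step 2: Count runs R = 8.
Step 3: Under H0 (random ordering), E[R] = 2*n_A*n_B/(n_A+n_B) + 1 = 2*8*8/16 + 1 = 9.0000.
        Var[R] = 2*n_A*n_B*(2*n_A*n_B - n_A - n_B) / ((n_A+n_B)^2 * (n_A+n_B-1)) = 14336/3840 = 3.7333.
        SD[R] = 1.9322.
Step 4: Continuity-corrected z = (R + 0.5 - E[R]) / SD[R] = (8 + 0.5 - 9.0000) / 1.9322 = -0.2588.
Step 5: Two-sided p-value via normal approximation = 2*(1 - Phi(|z|)) = 0.795809.
Step 6: alpha = 0.05. fail to reject H0.

R = 8, z = -0.2588, p = 0.795809, fail to reject H0.


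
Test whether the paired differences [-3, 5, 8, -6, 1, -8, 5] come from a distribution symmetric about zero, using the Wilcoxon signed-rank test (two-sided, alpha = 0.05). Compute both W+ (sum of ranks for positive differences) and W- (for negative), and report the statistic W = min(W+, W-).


Step 1: Drop any zero differences (none here) and take |d_i|.
|d| = [3, 5, 8, 6, 1, 8, 5]
Step 2: Midrank |d_i| (ties get averaged ranks).
ranks: |3|->2, |5|->3.5, |8|->6.5, |6|->5, |1|->1, |8|->6.5, |5|->3.5
Step 3: Attach original signs; sum ranks with positive sign and with negative sign.
W+ = 3.5 + 6.5 + 1 + 3.5 = 14.5
W- = 2 + 5 + 6.5 = 13.5
(Check: W+ + W- = 28 should equal n(n+1)/2 = 28.)
Step 4: Test statistic W = min(W+, W-) = 13.5.
Step 5: Ties in |d|, so use the tie-corrected normal approximation.
        E[W] = n(n+1)/4 = 7*8/4 = 14.
        Tie groups: |d|=5 (t=2), |d|=8 (t=2); sum(t^3 - t) = 12.
        Var[W] = n(n+1)(2n+1)/24 - sum(t^3-t)/48 = 840/24 - 12/48 = 34.75.
        z = (W - E[W]) / sqrt(Var[W]) = (13.5 - 14) / 5.8949 = -0.0848.
        Two-sided p = 2*Phi(z) = 0.932405.
Step 6: alpha = 0.05. fail to reject H0.

W+ = 14.5, W- = 13.5, W = min = 13.5, p = 0.932405, fail to reject H0.


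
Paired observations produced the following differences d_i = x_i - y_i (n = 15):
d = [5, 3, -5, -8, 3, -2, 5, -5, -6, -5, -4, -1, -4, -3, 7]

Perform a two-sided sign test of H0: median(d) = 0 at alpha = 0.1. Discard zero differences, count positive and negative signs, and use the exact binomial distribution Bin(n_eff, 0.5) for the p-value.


Step 1: Discard zero differences. Original n = 15; n_eff = number of nonzero differences = 15.
Nonzero differences (with sign): +5, +3, -5, -8, +3, -2, +5, -5, -6, -5, -4, -1, -4, -3, +7
Step 2: Count signs: positive = 5, negative = 10.
Step 3: Under H0: P(positive) = 0.5, so the number of positives S ~ Bin(15, 0.5).
Step 4: Two-sided exact p-value = sum of Bin(15,0.5) probabilities at or below the observed probability = 0.301758.
Step 5: alpha = 0.1. fail to reject H0.

n_eff = 15, pos = 5, neg = 10, p = 0.301758, fail to reject H0.


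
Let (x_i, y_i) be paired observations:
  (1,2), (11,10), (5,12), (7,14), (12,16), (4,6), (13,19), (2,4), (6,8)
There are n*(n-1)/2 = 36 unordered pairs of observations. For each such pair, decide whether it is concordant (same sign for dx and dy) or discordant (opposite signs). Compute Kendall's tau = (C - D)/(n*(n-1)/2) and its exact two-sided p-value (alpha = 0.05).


Step 1: Enumerate the 36 unordered pairs (i,j) with i<j and classify each by sign(x_j-x_i) * sign(y_j-y_i).
  (1,2):dx=+10,dy=+8->C; (1,3):dx=+4,dy=+10->C; (1,4):dx=+6,dy=+12->C; (1,5):dx=+11,dy=+14->C
  (1,6):dx=+3,dy=+4->C; (1,7):dx=+12,dy=+17->C; (1,8):dx=+1,dy=+2->C; (1,9):dx=+5,dy=+6->C
  (2,3):dx=-6,dy=+2->D; (2,4):dx=-4,dy=+4->D; (2,5):dx=+1,dy=+6->C; (2,6):dx=-7,dy=-4->C
  (2,7):dx=+2,dy=+9->C; (2,8):dx=-9,dy=-6->C; (2,9):dx=-5,dy=-2->C; (3,4):dx=+2,dy=+2->C
  (3,5):dx=+7,dy=+4->C; (3,6):dx=-1,dy=-6->C; (3,7):dx=+8,dy=+7->C; (3,8):dx=-3,dy=-8->C
  (3,9):dx=+1,dy=-4->D; (4,5):dx=+5,dy=+2->C; (4,6):dx=-3,dy=-8->C; (4,7):dx=+6,dy=+5->C
  (4,8):dx=-5,dy=-10->C; (4,9):dx=-1,dy=-6->C; (5,6):dx=-8,dy=-10->C; (5,7):dx=+1,dy=+3->C
  (5,8):dx=-10,dy=-12->C; (5,9):dx=-6,dy=-8->C; (6,7):dx=+9,dy=+13->C; (6,8):dx=-2,dy=-2->C
  (6,9):dx=+2,dy=+2->C; (7,8):dx=-11,dy=-15->C; (7,9):dx=-7,dy=-11->C; (8,9):dx=+4,dy=+4->C
Step 2: C = 33, D = 3, total pairs = 36.
Step 3: tau = (C - D)/(n(n-1)/2) = (33 - 3)/36 = 0.833333.
Step 4: Exact two-sided p-value (enumerate n! = 362880 permutations of y under H0): p = 0.000854.
Step 5: alpha = 0.05. reject H0.

tau_b = 0.8333 (C=33, D=3), p = 0.000854, reject H0.


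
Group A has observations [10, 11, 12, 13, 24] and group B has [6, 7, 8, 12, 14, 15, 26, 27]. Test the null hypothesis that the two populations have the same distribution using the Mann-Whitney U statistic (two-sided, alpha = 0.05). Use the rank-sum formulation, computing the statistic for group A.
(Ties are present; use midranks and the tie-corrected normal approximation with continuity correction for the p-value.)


Step 1: Combine and sort all 13 observations; assign midranks.
sorted (value, group): (6,Y), (7,Y), (8,Y), (10,X), (11,X), (12,X), (12,Y), (13,X), (14,Y), (15,Y), (24,X), (26,Y), (27,Y)
ranks: 6->1, 7->2, 8->3, 10->4, 11->5, 12->6.5, 12->6.5, 13->8, 14->9, 15->10, 24->11, 26->12, 27->13
Step 2: Rank sum for X: R1 = 4 + 5 + 6.5 + 8 + 11 = 34.5.
Step 3: U_X = R1 - n1(n1+1)/2 = 34.5 - 5*6/2 = 34.5 - 15 = 19.5.
       U_Y = n1*n2 - U_X = 40 - 19.5 = 20.5.
Step 4: Ties are present, so use the tie-corrected normal approximation (with continuity correction) for the p-value.
Step 5: p-value = 1.000000; compare to alpha = 0.05. fail to reject H0.

U_X = 19.5, p = 1.000000, fail to reject H0 at alpha = 0.05.


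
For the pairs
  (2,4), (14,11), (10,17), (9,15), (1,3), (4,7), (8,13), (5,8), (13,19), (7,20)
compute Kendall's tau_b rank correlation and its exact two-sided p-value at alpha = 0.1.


Step 1: Enumerate the 45 unordered pairs (i,j) with i<j and classify each by sign(x_j-x_i) * sign(y_j-y_i).
  (1,2):dx=+12,dy=+7->C; (1,3):dx=+8,dy=+13->C; (1,4):dx=+7,dy=+11->C; (1,5):dx=-1,dy=-1->C
  (1,6):dx=+2,dy=+3->C; (1,7):dx=+6,dy=+9->C; (1,8):dx=+3,dy=+4->C; (1,9):dx=+11,dy=+15->C
  (1,10):dx=+5,dy=+16->C; (2,3):dx=-4,dy=+6->D; (2,4):dx=-5,dy=+4->D; (2,5):dx=-13,dy=-8->C
  (2,6):dx=-10,dy=-4->C; (2,7):dx=-6,dy=+2->D; (2,8):dx=-9,dy=-3->C; (2,9):dx=-1,dy=+8->D
  (2,10):dx=-7,dy=+9->D; (3,4):dx=-1,dy=-2->C; (3,5):dx=-9,dy=-14->C; (3,6):dx=-6,dy=-10->C
  (3,7):dx=-2,dy=-4->C; (3,8):dx=-5,dy=-9->C; (3,9):dx=+3,dy=+2->C; (3,10):dx=-3,dy=+3->D
  (4,5):dx=-8,dy=-12->C; (4,6):dx=-5,dy=-8->C; (4,7):dx=-1,dy=-2->C; (4,8):dx=-4,dy=-7->C
  (4,9):dx=+4,dy=+4->C; (4,10):dx=-2,dy=+5->D; (5,6):dx=+3,dy=+4->C; (5,7):dx=+7,dy=+10->C
  (5,8):dx=+4,dy=+5->C; (5,9):dx=+12,dy=+16->C; (5,10):dx=+6,dy=+17->C; (6,7):dx=+4,dy=+6->C
  (6,8):dx=+1,dy=+1->C; (6,9):dx=+9,dy=+12->C; (6,10):dx=+3,dy=+13->C; (7,8):dx=-3,dy=-5->C
  (7,9):dx=+5,dy=+6->C; (7,10):dx=-1,dy=+7->D; (8,9):dx=+8,dy=+11->C; (8,10):dx=+2,dy=+12->C
  (9,10):dx=-6,dy=+1->D
Step 2: C = 36, D = 9, total pairs = 45.
Step 3: tau = (C - D)/(n(n-1)/2) = (36 - 9)/45 = 0.600000.
Step 4: Exact two-sided p-value (enumerate n! = 3628800 permutations of y under H0): p = 0.016666.
Step 5: alpha = 0.1. reject H0.

tau_b = 0.6000 (C=36, D=9), p = 0.016666, reject H0.


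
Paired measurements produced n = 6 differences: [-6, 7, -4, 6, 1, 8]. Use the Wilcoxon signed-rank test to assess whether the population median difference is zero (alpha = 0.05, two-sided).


Step 1: Drop any zero differences (none here) and take |d_i|.
|d| = [6, 7, 4, 6, 1, 8]
Step 2: Midrank |d_i| (ties get averaged ranks).
ranks: |6|->3.5, |7|->5, |4|->2, |6|->3.5, |1|->1, |8|->6
Step 3: Attach original signs; sum ranks with positive sign and with negative sign.
W+ = 5 + 3.5 + 1 + 6 = 15.5
W- = 3.5 + 2 = 5.5
(Check: W+ + W- = 21 should equal n(n+1)/2 = 21.)
Step 4: Test statistic W = min(W+, W-) = 5.5.
Step 5: Ties in |d|, so use the tie-corrected normal approximation.
        E[W] = n(n+1)/4 = 6*7/4 = 10.5.
        Tie groups: |d|=6 (t=2); sum(t^3 - t) = 6.
        Var[W] = n(n+1)(2n+1)/24 - sum(t^3-t)/48 = 546/24 - 6/48 = 22.625.
        z = (W - E[W]) / sqrt(Var[W]) = (5.5 - 10.5) / 4.7566 = -1.0512.
        Two-sided p = 2*Phi(z) = 0.293177.
Step 6: alpha = 0.05. fail to reject H0.

W+ = 15.5, W- = 5.5, W = min = 5.5, p = 0.293177, fail to reject H0.


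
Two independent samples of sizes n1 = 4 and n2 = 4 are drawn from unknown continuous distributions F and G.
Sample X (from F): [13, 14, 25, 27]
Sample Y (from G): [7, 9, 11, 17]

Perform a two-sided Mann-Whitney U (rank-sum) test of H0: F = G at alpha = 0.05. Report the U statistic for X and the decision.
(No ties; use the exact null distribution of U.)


Step 1: Combine and sort all 8 observations; assign midranks.
sorted (value, group): (7,Y), (9,Y), (11,Y), (13,X), (14,X), (17,Y), (25,X), (27,X)
ranks: 7->1, 9->2, 11->3, 13->4, 14->5, 17->6, 25->7, 27->8
Step 2: Rank sum for X: R1 = 4 + 5 + 7 + 8 = 24.
Step 3: U_X = R1 - n1(n1+1)/2 = 24 - 4*5/2 = 24 - 10 = 14.
       U_Y = n1*n2 - U_X = 16 - 14 = 2.
Step 4: No ties, so the exact null distribution of U (based on enumerating the C(8,4) = 70 equally likely rank assignments) gives the two-sided p-value.
Step 5: p-value = 0.114286; compare to alpha = 0.05. fail to reject H0.

U_X = 14, p = 0.114286, fail to reject H0 at alpha = 0.05.


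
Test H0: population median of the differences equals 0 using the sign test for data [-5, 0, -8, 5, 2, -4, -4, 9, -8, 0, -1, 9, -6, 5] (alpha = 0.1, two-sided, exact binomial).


Step 1: Discard zero differences. Original n = 14; n_eff = number of nonzero differences = 12.
Nonzero differences (with sign): -5, -8, +5, +2, -4, -4, +9, -8, -1, +9, -6, +5
Step 2: Count signs: positive = 5, negative = 7.
Step 3: Under H0: P(positive) = 0.5, so the number of positives S ~ Bin(12, 0.5).
Step 4: Two-sided exact p-value = sum of Bin(12,0.5) probabilities at or below the observed probability = 0.774414.
Step 5: alpha = 0.1. fail to reject H0.

n_eff = 12, pos = 5, neg = 7, p = 0.774414, fail to reject H0.


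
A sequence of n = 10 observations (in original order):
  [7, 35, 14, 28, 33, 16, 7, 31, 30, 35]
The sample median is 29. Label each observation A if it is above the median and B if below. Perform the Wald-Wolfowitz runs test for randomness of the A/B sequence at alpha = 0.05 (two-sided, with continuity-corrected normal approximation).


Step 1: Compute median = 29; label A = above, B = below.
Labels in order: BABBABBAAA  (n_A = 5, n_B = 5)
Step 2: Count runs R = 6.
Step 3: Under H0 (random ordering), E[R] = 2*n_A*n_B/(n_A+n_B) + 1 = 2*5*5/10 + 1 = 6.0000.
        Var[R] = 2*n_A*n_B*(2*n_A*n_B - n_A - n_B) / ((n_A+n_B)^2 * (n_A+n_B-1)) = 2000/900 = 2.2222.
        SD[R] = 1.4907.
Step 4: R = E[R], so z = 0 with no continuity correction.
Step 5: Two-sided p-value via normal approximation = 2*(1 - Phi(|z|)) = 1.000000.
Step 6: alpha = 0.05. fail to reject H0.

R = 6, z = 0.0000, p = 1.000000, fail to reject H0.


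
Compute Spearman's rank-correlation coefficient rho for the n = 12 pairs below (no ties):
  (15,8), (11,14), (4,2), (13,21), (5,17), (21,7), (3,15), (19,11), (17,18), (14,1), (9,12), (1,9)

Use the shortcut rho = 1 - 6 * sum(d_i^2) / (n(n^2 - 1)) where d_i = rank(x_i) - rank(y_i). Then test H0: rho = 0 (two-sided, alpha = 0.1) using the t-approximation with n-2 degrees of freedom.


Step 1: Rank x and y separately (midranks; no ties here).
rank(x): 15->9, 11->6, 4->3, 13->7, 5->4, 21->12, 3->2, 19->11, 17->10, 14->8, 9->5, 1->1
rank(y): 8->4, 14->8, 2->2, 21->12, 17->10, 7->3, 15->9, 11->6, 18->11, 1->1, 12->7, 9->5
Step 2: d_i = R_x(i) - R_y(i); compute d_i^2.
  (9-4)^2=25, (6-8)^2=4, (3-2)^2=1, (7-12)^2=25, (4-10)^2=36, (12-3)^2=81, (2-9)^2=49, (11-6)^2=25, (10-11)^2=1, (8-1)^2=49, (5-7)^2=4, (1-5)^2=16
sum(d^2) = 316.
Step 3: rho = 1 - 6*316 / (12*(12^2 - 1)) = 1 - 1896/1716 = -0.104895.
Step 4: Under H0, t = rho * sqrt((n-2)/(1-rho^2)) = -0.3335 ~ t(10).
Step 5: Two-sided p-value from the t-distribution with 10 df = 0.745609.
Step 6: alpha = 0.1. fail to reject H0.

rho = -0.1049, p = 0.745609, fail to reject H0 at alpha = 0.1.


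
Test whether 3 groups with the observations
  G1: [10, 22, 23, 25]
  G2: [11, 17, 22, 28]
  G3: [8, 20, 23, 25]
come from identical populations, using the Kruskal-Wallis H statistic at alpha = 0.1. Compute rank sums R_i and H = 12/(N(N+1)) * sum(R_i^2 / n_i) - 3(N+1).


Step 1: Combine all N = 12 observations and assign midranks.
sorted (value, group, rank): (8,G3,1), (10,G1,2), (11,G2,3), (17,G2,4), (20,G3,5), (22,G1,6.5), (22,G2,6.5), (23,G1,8.5), (23,G3,8.5), (25,G1,10.5), (25,G3,10.5), (28,G2,12)
Step 2: Sum ranks within each group.
R_1 = 27.5 (n_1 = 4)
R_2 = 25.5 (n_2 = 4)
R_3 = 25 (n_3 = 4)
Step 3: H = 12/(N(N+1)) * sum(R_i^2/n_i) - 3(N+1)
     = 12/(12*13) * (27.5^2/4 + 25.5^2/4 + 25^2/4) - 3*13
     = 0.076923 * 507.875 - 39
     = 0.067308.
Step 4: Ties present; correction factor C = 1 - 18/(12^3 - 12) = 0.989510. Corrected H = 0.067308 / 0.989510 = 0.068021.
Step 5: Under H0, H ~ chi^2(2); p-value = 0.966561.
Step 6: alpha = 0.1. fail to reject H0.

H = 0.0680, df = 2, p = 0.966561, fail to reject H0.


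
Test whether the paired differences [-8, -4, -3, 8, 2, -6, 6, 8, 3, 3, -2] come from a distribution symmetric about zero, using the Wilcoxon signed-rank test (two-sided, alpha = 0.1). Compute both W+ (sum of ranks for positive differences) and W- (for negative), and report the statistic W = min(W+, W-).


Step 1: Drop any zero differences (none here) and take |d_i|.
|d| = [8, 4, 3, 8, 2, 6, 6, 8, 3, 3, 2]
Step 2: Midrank |d_i| (ties get averaged ranks).
ranks: |8|->10, |4|->6, |3|->4, |8|->10, |2|->1.5, |6|->7.5, |6|->7.5, |8|->10, |3|->4, |3|->4, |2|->1.5
Step 3: Attach original signs; sum ranks with positive sign and with negative sign.
W+ = 10 + 1.5 + 7.5 + 10 + 4 + 4 = 37
W- = 10 + 6 + 4 + 7.5 + 1.5 = 29
(Check: W+ + W- = 66 should equal n(n+1)/2 = 66.)
Step 4: Test statistic W = min(W+, W-) = 29.
Step 5: Ties in |d|, so use the tie-corrected normal approximation.
        E[W] = n(n+1)/4 = 11*12/4 = 33.
        Tie groups: |d|=2 (t=2), |d|=3 (t=3), |d|=6 (t=2), |d|=8 (t=3); sum(t^3 - t) = 60.
        Var[W] = n(n+1)(2n+1)/24 - sum(t^3-t)/48 = 3036/24 - 60/48 = 125.25.
        z = (W - E[W]) / sqrt(Var[W]) = (29 - 33) / 11.1915 = -0.3574.
        Two-sided p = 2*Phi(z) = 0.720782.
Step 6: alpha = 0.1. fail to reject H0.

W+ = 37, W- = 29, W = min = 29, p = 0.720782, fail to reject H0.


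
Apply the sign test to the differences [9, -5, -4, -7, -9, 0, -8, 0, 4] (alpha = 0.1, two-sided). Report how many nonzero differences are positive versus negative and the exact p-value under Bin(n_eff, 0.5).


Step 1: Discard zero differences. Original n = 9; n_eff = number of nonzero differences = 7.
Nonzero differences (with sign): +9, -5, -4, -7, -9, -8, +4
Step 2: Count signs: positive = 2, negative = 5.
Step 3: Under H0: P(positive) = 0.5, so the number of positives S ~ Bin(7, 0.5).
Step 4: Two-sided exact p-value = sum of Bin(7,0.5) probabilities at or below the observed probability = 0.453125.
Step 5: alpha = 0.1. fail to reject H0.

n_eff = 7, pos = 2, neg = 5, p = 0.453125, fail to reject H0.


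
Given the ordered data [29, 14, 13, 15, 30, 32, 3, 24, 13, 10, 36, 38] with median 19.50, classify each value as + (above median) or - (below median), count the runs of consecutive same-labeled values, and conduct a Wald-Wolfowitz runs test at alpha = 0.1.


Step 1: Compute median = 19.50; label A = above, B = below.
Labels in order: ABBBAABABBAA  (n_A = 6, n_B = 6)
Step 2: Count runs R = 7.
Step 3: Under H0 (random ordering), E[R] = 2*n_A*n_B/(n_A+n_B) + 1 = 2*6*6/12 + 1 = 7.0000.
        Var[R] = 2*n_A*n_B*(2*n_A*n_B - n_A - n_B) / ((n_A+n_B)^2 * (n_A+n_B-1)) = 4320/1584 = 2.7273.
        SD[R] = 1.6514.
Step 4: R = E[R], so z = 0 with no continuity correction.
Step 5: Two-sided p-value via normal approximation = 2*(1 - Phi(|z|)) = 1.000000.
Step 6: alpha = 0.1. fail to reject H0.

R = 7, z = 0.0000, p = 1.000000, fail to reject H0.


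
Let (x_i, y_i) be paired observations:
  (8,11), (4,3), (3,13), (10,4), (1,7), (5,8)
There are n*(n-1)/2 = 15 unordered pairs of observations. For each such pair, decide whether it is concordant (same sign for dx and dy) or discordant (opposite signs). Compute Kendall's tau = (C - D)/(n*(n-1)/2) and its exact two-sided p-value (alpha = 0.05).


Step 1: Enumerate the 15 unordered pairs (i,j) with i<j and classify each by sign(x_j-x_i) * sign(y_j-y_i).
  (1,2):dx=-4,dy=-8->C; (1,3):dx=-5,dy=+2->D; (1,4):dx=+2,dy=-7->D; (1,5):dx=-7,dy=-4->C
  (1,6):dx=-3,dy=-3->C; (2,3):dx=-1,dy=+10->D; (2,4):dx=+6,dy=+1->C; (2,5):dx=-3,dy=+4->D
  (2,6):dx=+1,dy=+5->C; (3,4):dx=+7,dy=-9->D; (3,5):dx=-2,dy=-6->C; (3,6):dx=+2,dy=-5->D
  (4,5):dx=-9,dy=+3->D; (4,6):dx=-5,dy=+4->D; (5,6):dx=+4,dy=+1->C
Step 2: C = 7, D = 8, total pairs = 15.
Step 3: tau = (C - D)/(n(n-1)/2) = (7 - 8)/15 = -0.066667.
Step 4: Exact two-sided p-value (enumerate n! = 720 permutations of y under H0): p = 1.000000.
Step 5: alpha = 0.05. fail to reject H0.

tau_b = -0.0667 (C=7, D=8), p = 1.000000, fail to reject H0.


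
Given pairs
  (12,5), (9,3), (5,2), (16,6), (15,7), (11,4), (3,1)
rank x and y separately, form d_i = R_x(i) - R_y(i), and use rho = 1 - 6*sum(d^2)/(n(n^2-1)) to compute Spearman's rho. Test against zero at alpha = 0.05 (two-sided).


Step 1: Rank x and y separately (midranks; no ties here).
rank(x): 12->5, 9->3, 5->2, 16->7, 15->6, 11->4, 3->1
rank(y): 5->5, 3->3, 2->2, 6->6, 7->7, 4->4, 1->1
Step 2: d_i = R_x(i) - R_y(i); compute d_i^2.
  (5-5)^2=0, (3-3)^2=0, (2-2)^2=0, (7-6)^2=1, (6-7)^2=1, (4-4)^2=0, (1-1)^2=0
sum(d^2) = 2.
Step 3: rho = 1 - 6*2 / (7*(7^2 - 1)) = 1 - 12/336 = 0.964286.
Step 4: Under H0, t = rho * sqrt((n-2)/(1-rho^2)) = 8.1408 ~ t(5).
Step 5: Two-sided p-value from the t-distribution with 5 df = 0.000454.
Step 6: alpha = 0.05. reject H0.

rho = 0.9643, p = 0.000454, reject H0 at alpha = 0.05.


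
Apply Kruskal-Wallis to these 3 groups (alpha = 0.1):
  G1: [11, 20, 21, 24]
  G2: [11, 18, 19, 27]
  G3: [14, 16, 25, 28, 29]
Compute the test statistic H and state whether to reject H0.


Step 1: Combine all N = 13 observations and assign midranks.
sorted (value, group, rank): (11,G1,1.5), (11,G2,1.5), (14,G3,3), (16,G3,4), (18,G2,5), (19,G2,6), (20,G1,7), (21,G1,8), (24,G1,9), (25,G3,10), (27,G2,11), (28,G3,12), (29,G3,13)
Step 2: Sum ranks within each group.
R_1 = 25.5 (n_1 = 4)
R_2 = 23.5 (n_2 = 4)
R_3 = 42 (n_3 = 5)
Step 3: H = 12/(N(N+1)) * sum(R_i^2/n_i) - 3(N+1)
     = 12/(13*14) * (25.5^2/4 + 23.5^2/4 + 42^2/5) - 3*14
     = 0.065934 * 653.425 - 42
     = 1.082967.
Step 4: Ties present; correction factor C = 1 - 6/(13^3 - 13) = 0.997253. Corrected H = 1.082967 / 0.997253 = 1.085950.
Step 5: Under H0, H ~ chi^2(2); p-value = 0.581017.
Step 6: alpha = 0.1. fail to reject H0.

H = 1.0860, df = 2, p = 0.581017, fail to reject H0.


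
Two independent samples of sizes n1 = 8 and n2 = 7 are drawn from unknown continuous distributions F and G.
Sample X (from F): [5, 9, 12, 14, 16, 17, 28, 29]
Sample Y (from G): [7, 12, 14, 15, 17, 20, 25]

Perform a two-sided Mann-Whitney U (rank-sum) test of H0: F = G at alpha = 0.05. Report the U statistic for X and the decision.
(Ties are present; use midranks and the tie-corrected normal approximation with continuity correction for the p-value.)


Step 1: Combine and sort all 15 observations; assign midranks.
sorted (value, group): (5,X), (7,Y), (9,X), (12,X), (12,Y), (14,X), (14,Y), (15,Y), (16,X), (17,X), (17,Y), (20,Y), (25,Y), (28,X), (29,X)
ranks: 5->1, 7->2, 9->3, 12->4.5, 12->4.5, 14->6.5, 14->6.5, 15->8, 16->9, 17->10.5, 17->10.5, 20->12, 25->13, 28->14, 29->15
Step 2: Rank sum for X: R1 = 1 + 3 + 4.5 + 6.5 + 9 + 10.5 + 14 + 15 = 63.5.
Step 3: U_X = R1 - n1(n1+1)/2 = 63.5 - 8*9/2 = 63.5 - 36 = 27.5.
       U_Y = n1*n2 - U_X = 56 - 27.5 = 28.5.
Step 4: Ties are present, so use the tie-corrected normal approximation (with continuity correction) for the p-value.
Step 5: p-value = 1.000000; compare to alpha = 0.05. fail to reject H0.

U_X = 27.5, p = 1.000000, fail to reject H0 at alpha = 0.05.


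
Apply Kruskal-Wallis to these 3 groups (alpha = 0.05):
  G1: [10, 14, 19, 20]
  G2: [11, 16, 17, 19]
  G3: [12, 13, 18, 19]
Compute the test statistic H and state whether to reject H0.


Step 1: Combine all N = 12 observations and assign midranks.
sorted (value, group, rank): (10,G1,1), (11,G2,2), (12,G3,3), (13,G3,4), (14,G1,5), (16,G2,6), (17,G2,7), (18,G3,8), (19,G1,10), (19,G2,10), (19,G3,10), (20,G1,12)
Step 2: Sum ranks within each group.
R_1 = 28 (n_1 = 4)
R_2 = 25 (n_2 = 4)
R_3 = 25 (n_3 = 4)
Step 3: H = 12/(N(N+1)) * sum(R_i^2/n_i) - 3(N+1)
     = 12/(12*13) * (28^2/4 + 25^2/4 + 25^2/4) - 3*13
     = 0.076923 * 508.5 - 39
     = 0.115385.
Step 4: Ties present; correction factor C = 1 - 24/(12^3 - 12) = 0.986014. Corrected H = 0.115385 / 0.986014 = 0.117021.
Step 5: Under H0, H ~ chi^2(2); p-value = 0.943168.
Step 6: alpha = 0.05. fail to reject H0.

H = 0.1170, df = 2, p = 0.943168, fail to reject H0.


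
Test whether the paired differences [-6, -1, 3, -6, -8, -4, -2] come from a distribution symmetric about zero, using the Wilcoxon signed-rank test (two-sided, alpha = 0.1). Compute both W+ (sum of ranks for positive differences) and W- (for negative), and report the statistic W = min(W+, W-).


Step 1: Drop any zero differences (none here) and take |d_i|.
|d| = [6, 1, 3, 6, 8, 4, 2]
Step 2: Midrank |d_i| (ties get averaged ranks).
ranks: |6|->5.5, |1|->1, |3|->3, |6|->5.5, |8|->7, |4|->4, |2|->2
Step 3: Attach original signs; sum ranks with positive sign and with negative sign.
W+ = 3 = 3
W- = 5.5 + 1 + 5.5 + 7 + 4 + 2 = 25
(Check: W+ + W- = 28 should equal n(n+1)/2 = 28.)
Step 4: Test statistic W = min(W+, W-) = 3.
Step 5: Ties in |d|, so use the tie-corrected normal approximation.
        E[W] = n(n+1)/4 = 7*8/4 = 14.
        Tie groups: |d|=6 (t=2); sum(t^3 - t) = 6.
        Var[W] = n(n+1)(2n+1)/24 - sum(t^3-t)/48 = 840/24 - 6/48 = 34.875.
        z = (W - E[W]) / sqrt(Var[W]) = (3 - 14) / 5.9055 = -1.8627.
        Two-sided p = 2*Phi(z) = 0.062509.
Step 6: alpha = 0.1. reject H0.

W+ = 3, W- = 25, W = min = 3, p = 0.062509, reject H0.


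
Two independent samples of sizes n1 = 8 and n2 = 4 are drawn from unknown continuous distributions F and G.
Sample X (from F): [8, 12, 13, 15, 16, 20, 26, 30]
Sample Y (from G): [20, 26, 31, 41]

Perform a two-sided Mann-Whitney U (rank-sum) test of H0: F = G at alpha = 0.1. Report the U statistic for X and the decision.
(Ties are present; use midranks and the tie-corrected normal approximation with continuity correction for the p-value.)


Step 1: Combine and sort all 12 observations; assign midranks.
sorted (value, group): (8,X), (12,X), (13,X), (15,X), (16,X), (20,X), (20,Y), (26,X), (26,Y), (30,X), (31,Y), (41,Y)
ranks: 8->1, 12->2, 13->3, 15->4, 16->5, 20->6.5, 20->6.5, 26->8.5, 26->8.5, 30->10, 31->11, 41->12
Step 2: Rank sum for X: R1 = 1 + 2 + 3 + 4 + 5 + 6.5 + 8.5 + 10 = 40.
Step 3: U_X = R1 - n1(n1+1)/2 = 40 - 8*9/2 = 40 - 36 = 4.
       U_Y = n1*n2 - U_X = 32 - 4 = 28.
Step 4: Ties are present, so use the tie-corrected normal approximation (with continuity correction) for the p-value.
Step 5: p-value = 0.049991; compare to alpha = 0.1. reject H0.

U_X = 4, p = 0.049991, reject H0 at alpha = 0.1.


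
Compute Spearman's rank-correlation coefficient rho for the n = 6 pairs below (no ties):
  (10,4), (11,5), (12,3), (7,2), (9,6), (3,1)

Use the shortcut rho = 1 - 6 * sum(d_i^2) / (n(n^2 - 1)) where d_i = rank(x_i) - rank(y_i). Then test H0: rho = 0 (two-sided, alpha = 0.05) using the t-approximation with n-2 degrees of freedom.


Step 1: Rank x and y separately (midranks; no ties here).
rank(x): 10->4, 11->5, 12->6, 7->2, 9->3, 3->1
rank(y): 4->4, 5->5, 3->3, 2->2, 6->6, 1->1
Step 2: d_i = R_x(i) - R_y(i); compute d_i^2.
  (4-4)^2=0, (5-5)^2=0, (6-3)^2=9, (2-2)^2=0, (3-6)^2=9, (1-1)^2=0
sum(d^2) = 18.
Step 3: rho = 1 - 6*18 / (6*(6^2 - 1)) = 1 - 108/210 = 0.485714.
Step 4: Under H0, t = rho * sqrt((n-2)/(1-rho^2)) = 1.1113 ~ t(4).
Step 5: Two-sided p-value from the t-distribution with 4 df = 0.328723.
Step 6: alpha = 0.05. fail to reject H0.

rho = 0.4857, p = 0.328723, fail to reject H0 at alpha = 0.05.


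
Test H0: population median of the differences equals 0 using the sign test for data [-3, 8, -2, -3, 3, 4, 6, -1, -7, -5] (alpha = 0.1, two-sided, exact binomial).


Step 1: Discard zero differences. Original n = 10; n_eff = number of nonzero differences = 10.
Nonzero differences (with sign): -3, +8, -2, -3, +3, +4, +6, -1, -7, -5
Step 2: Count signs: positive = 4, negative = 6.
Step 3: Under H0: P(positive) = 0.5, so the number of positives S ~ Bin(10, 0.5).
Step 4: Two-sided exact p-value = sum of Bin(10,0.5) probabilities at or below the observed probability = 0.753906.
Step 5: alpha = 0.1. fail to reject H0.

n_eff = 10, pos = 4, neg = 6, p = 0.753906, fail to reject H0.


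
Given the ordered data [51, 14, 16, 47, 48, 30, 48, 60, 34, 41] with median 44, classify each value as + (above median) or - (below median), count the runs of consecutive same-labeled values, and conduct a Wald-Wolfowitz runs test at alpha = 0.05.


Step 1: Compute median = 44; label A = above, B = below.
Labels in order: ABBAABAABB  (n_A = 5, n_B = 5)
Step 2: Count runs R = 6.
Step 3: Under H0 (random ordering), E[R] = 2*n_A*n_B/(n_A+n_B) + 1 = 2*5*5/10 + 1 = 6.0000.
        Var[R] = 2*n_A*n_B*(2*n_A*n_B - n_A - n_B) / ((n_A+n_B)^2 * (n_A+n_B-1)) = 2000/900 = 2.2222.
        SD[R] = 1.4907.
Step 4: R = E[R], so z = 0 with no continuity correction.
Step 5: Two-sided p-value via normal approximation = 2*(1 - Phi(|z|)) = 1.000000.
Step 6: alpha = 0.05. fail to reject H0.

R = 6, z = 0.0000, p = 1.000000, fail to reject H0.


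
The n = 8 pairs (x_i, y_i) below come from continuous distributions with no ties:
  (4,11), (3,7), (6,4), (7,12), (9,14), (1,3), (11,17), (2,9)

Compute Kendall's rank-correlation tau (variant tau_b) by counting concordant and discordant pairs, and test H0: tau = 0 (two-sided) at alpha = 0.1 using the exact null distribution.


Step 1: Enumerate the 28 unordered pairs (i,j) with i<j and classify each by sign(x_j-x_i) * sign(y_j-y_i).
  (1,2):dx=-1,dy=-4->C; (1,3):dx=+2,dy=-7->D; (1,4):dx=+3,dy=+1->C; (1,5):dx=+5,dy=+3->C
  (1,6):dx=-3,dy=-8->C; (1,7):dx=+7,dy=+6->C; (1,8):dx=-2,dy=-2->C; (2,3):dx=+3,dy=-3->D
  (2,4):dx=+4,dy=+5->C; (2,5):dx=+6,dy=+7->C; (2,6):dx=-2,dy=-4->C; (2,7):dx=+8,dy=+10->C
  (2,8):dx=-1,dy=+2->D; (3,4):dx=+1,dy=+8->C; (3,5):dx=+3,dy=+10->C; (3,6):dx=-5,dy=-1->C
  (3,7):dx=+5,dy=+13->C; (3,8):dx=-4,dy=+5->D; (4,5):dx=+2,dy=+2->C; (4,6):dx=-6,dy=-9->C
  (4,7):dx=+4,dy=+5->C; (4,8):dx=-5,dy=-3->C; (5,6):dx=-8,dy=-11->C; (5,7):dx=+2,dy=+3->C
  (5,8):dx=-7,dy=-5->C; (6,7):dx=+10,dy=+14->C; (6,8):dx=+1,dy=+6->C; (7,8):dx=-9,dy=-8->C
Step 2: C = 24, D = 4, total pairs = 28.
Step 3: tau = (C - D)/(n(n-1)/2) = (24 - 4)/28 = 0.714286.
Step 4: Exact two-sided p-value (enumerate n! = 40320 permutations of y under H0): p = 0.014137.
Step 5: alpha = 0.1. reject H0.

tau_b = 0.7143 (C=24, D=4), p = 0.014137, reject H0.


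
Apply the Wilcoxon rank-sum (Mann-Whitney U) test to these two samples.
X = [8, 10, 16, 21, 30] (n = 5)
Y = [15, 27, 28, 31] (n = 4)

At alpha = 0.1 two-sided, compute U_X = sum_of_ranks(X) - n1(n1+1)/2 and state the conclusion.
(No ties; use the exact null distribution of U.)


Step 1: Combine and sort all 9 observations; assign midranks.
sorted (value, group): (8,X), (10,X), (15,Y), (16,X), (21,X), (27,Y), (28,Y), (30,X), (31,Y)
ranks: 8->1, 10->2, 15->3, 16->4, 21->5, 27->6, 28->7, 30->8, 31->9
Step 2: Rank sum for X: R1 = 1 + 2 + 4 + 5 + 8 = 20.
Step 3: U_X = R1 - n1(n1+1)/2 = 20 - 5*6/2 = 20 - 15 = 5.
       U_Y = n1*n2 - U_X = 20 - 5 = 15.
Step 4: No ties, so the exact null distribution of U (based on enumerating the C(9,5) = 126 equally likely rank assignments) gives the two-sided p-value.
Step 5: p-value = 0.285714; compare to alpha = 0.1. fail to reject H0.

U_X = 5, p = 0.285714, fail to reject H0 at alpha = 0.1.
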